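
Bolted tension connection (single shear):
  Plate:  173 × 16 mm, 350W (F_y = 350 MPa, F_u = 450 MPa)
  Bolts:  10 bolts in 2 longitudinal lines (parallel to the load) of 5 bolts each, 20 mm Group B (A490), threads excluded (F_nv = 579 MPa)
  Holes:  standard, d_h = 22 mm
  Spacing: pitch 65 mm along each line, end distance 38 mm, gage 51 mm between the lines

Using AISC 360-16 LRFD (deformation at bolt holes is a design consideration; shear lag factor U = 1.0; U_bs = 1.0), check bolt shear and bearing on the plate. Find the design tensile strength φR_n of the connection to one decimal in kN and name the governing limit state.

Bolt shear: A_b = π(20)²/4 = 314.16 mm². φR_n = 0.75 × 579 × 314.16 × 10 × 1 = 1364.2 kN.
Bearing (16 mm plate, F_u = 450 MPa): end bolts L_c = 38 − 22/2 = 27, R_n = min(1.2×27×16×450, 2.4×20×16×450) = 233.28 kN/bolt; interior L_c = 65 − 22 = 43, R_n = 345.6 kN/bolt. φR_n = 0.75 × (2×233.28 + 8×345.6) = 2423.5 kN.
Governing: min(1364.2, 2423.5) = 1364.2 kN → bolt shear.

1364.2 kN (bolt shear governs)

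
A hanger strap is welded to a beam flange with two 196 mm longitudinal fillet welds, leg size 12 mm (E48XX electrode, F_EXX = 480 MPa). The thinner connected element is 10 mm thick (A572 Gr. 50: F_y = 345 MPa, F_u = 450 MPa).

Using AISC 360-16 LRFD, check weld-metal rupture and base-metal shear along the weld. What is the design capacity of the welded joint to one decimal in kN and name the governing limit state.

718.4 kN (weld metal governs)

Weld metal: throat = 0.707×12 = 8.484 mm, L = 2×196 = 392 mm. φR_n = 0.75 × 0.6 × 480 × 8.484 × 392 = 718.4 kN.
Base metal shear (10 mm plate): yield φR_n = 1.0×0.6×345×10×392 = 811.4 kN; rupture φR_n = 0.75×0.6×450×10×392 = 793.8 kN; take 793.8 kN (rupture).
Governing: min(718.4, 793.8) = 718.4 kN → weld metal.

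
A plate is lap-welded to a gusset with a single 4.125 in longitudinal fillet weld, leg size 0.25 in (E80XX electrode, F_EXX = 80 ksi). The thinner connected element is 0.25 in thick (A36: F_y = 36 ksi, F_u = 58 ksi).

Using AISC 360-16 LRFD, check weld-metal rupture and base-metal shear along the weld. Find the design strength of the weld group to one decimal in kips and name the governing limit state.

22.3 kips (base-metal shear governs)

Weld metal: throat = 0.707×0.25 = 0.17675 in, L = 4.125 in. φR_n = 0.75 × 0.6 × 80 × 0.17675 × 4.125 = 26.2 kips.
Base metal shear (0.25 in plate): yield φR_n = 1.0×0.6×36×0.25×4.125 = 22.3 kips; rupture φR_n = 0.75×0.6×58×0.25×4.125 = 26.9 kips; take 22.3 kips (yield).
Governing: min(26.2, 22.3) = 22.3 kips → base-metal shear.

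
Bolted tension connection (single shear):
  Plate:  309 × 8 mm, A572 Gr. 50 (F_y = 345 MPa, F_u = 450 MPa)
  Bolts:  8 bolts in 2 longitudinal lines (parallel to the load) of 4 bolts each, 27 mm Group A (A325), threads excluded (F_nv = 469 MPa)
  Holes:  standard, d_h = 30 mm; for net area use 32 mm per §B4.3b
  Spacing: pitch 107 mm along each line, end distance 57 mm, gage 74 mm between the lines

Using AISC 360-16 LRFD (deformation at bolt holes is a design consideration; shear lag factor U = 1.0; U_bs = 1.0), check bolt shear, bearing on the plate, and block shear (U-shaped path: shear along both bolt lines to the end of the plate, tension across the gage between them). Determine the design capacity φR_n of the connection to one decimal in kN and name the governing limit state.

975.2 kN (block shear governs)

Bolt shear: A_b = π(27)²/4 = 572.56 mm². φR_n = 0.75 × 469 × 572.56 × 8 × 1 = 1611.2 kN.
Bearing (8 mm plate, F_u = 450 MPa): end bolts L_c = 57 − 30/2 = 42, R_n = min(1.2×42×8×450, 2.4×27×8×450) = 181.44 kN/bolt; interior L_c = 107 − 30 = 77, R_n = 233.28 kN/bolt. φR_n = 0.75 × (2×181.44 + 6×233.28) = 1321.9 kN.
Block shear: shear path 2×[57+3×107] = 2×378 mm, A_gv = 6048, A_nv = 2×(378 − 3.5×32)×8 = 4256 mm²; tension across gage: (74 − 1×32)×8 = 336 mm². R_n = min(0.6×450×4256, 0.6×345×6048) + 1.0×450×336 = min(1149.1, 1251.9) + 151.2 = 1300.3 kN. φR_n = 0.75 × 1300.3 = 975.2 kN.
Governing: min(1611.2, 1321.9, 975.2) = 975.2 kN → block shear.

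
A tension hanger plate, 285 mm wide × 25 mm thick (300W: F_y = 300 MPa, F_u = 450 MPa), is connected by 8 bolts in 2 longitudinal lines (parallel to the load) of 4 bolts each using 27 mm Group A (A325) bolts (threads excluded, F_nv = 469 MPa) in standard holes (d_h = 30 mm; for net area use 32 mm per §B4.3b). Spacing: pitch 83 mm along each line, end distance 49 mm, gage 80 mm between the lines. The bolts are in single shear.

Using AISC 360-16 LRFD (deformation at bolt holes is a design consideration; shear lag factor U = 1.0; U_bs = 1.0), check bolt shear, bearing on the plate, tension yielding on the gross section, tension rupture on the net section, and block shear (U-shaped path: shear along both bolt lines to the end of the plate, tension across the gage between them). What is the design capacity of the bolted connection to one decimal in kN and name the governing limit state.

1611.2 kN (bolt shear governs)

Bolt shear: A_b = π(27)²/4 = 572.56 mm². φR_n = 0.75 × 469 × 572.56 × 8 × 1 = 1611.2 kN.
Bearing (25 mm plate, F_u = 450 MPa): end bolts L_c = 49 − 30/2 = 34, R_n = min(1.2×34×25×450, 2.4×27×25×450) = 459 kN/bolt; interior L_c = 83 − 30 = 53, R_n = 715.5 kN/bolt. φR_n = 0.75 × (2×459 + 6×715.5) = 3908.3 kN.
Tension yield (gross): A_g = 285×25 = 7125 mm². φR_n = 0.90 × 300 × 7125 = 1923.8 kN.
Tension rupture (net): A_n = (285 − 2×32)×25 = 5525 mm² (U = 1.0, A_e = A_n). φR_n = 0.75 × 450 × 5525 = 1864.7 kN.
Block shear: shear path 2×[49+3×83] = 2×298 mm, A_gv = 14900, A_nv = 2×(298 − 3.5×32)×25 = 9300 mm²; tension across gage: (80 − 1×32)×25 = 1200 mm². R_n = min(0.6×450×9300, 0.6×300×14900) + 1.0×450×1200 = min(2511, 2682) + 540 = 3051 kN. φR_n = 0.75 × 3051 = 2288.3 kN.
Governing: min(1611.2, 3908.3, 1923.8, 1864.7, 2288.3) = 1611.2 kN → bolt shear.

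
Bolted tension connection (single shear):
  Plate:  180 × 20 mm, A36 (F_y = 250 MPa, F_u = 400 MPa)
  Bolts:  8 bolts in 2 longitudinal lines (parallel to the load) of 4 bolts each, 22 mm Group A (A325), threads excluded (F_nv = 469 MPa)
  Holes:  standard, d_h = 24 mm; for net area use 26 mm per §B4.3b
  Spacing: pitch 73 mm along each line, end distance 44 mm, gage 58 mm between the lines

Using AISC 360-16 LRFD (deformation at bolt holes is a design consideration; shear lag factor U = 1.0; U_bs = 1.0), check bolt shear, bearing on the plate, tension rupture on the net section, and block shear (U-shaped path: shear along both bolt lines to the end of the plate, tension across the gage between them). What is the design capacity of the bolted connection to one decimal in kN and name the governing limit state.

768.0 kN (net-section rupture governs)

Bolt shear: A_b = π(22)²/4 = 380.13 mm². φR_n = 0.75 × 469 × 380.13 × 8 × 1 = 1069.7 kN.
Bearing (20 mm plate, F_u = 400 MPa): end bolts L_c = 44 − 24/2 = 32, R_n = min(1.2×32×20×400, 2.4×22×20×400) = 307.2 kN/bolt; interior L_c = 73 − 24 = 49, R_n = 422.4 kN/bolt. φR_n = 0.75 × (2×307.2 + 6×422.4) = 2361.6 kN.
Tension rupture (net): A_n = (180 − 2×26)×20 = 2560 mm² (U = 1.0, A_e = A_n). φR_n = 0.75 × 400 × 2560 = 768.0 kN.
Block shear: shear path 2×[44+3×73] = 2×263 mm, A_gv = 10520, A_nv = 2×(263 − 3.5×26)×20 = 6880 mm²; tension across gage: (58 − 1×26)×20 = 640 mm². R_n = min(0.6×400×6880, 0.6×250×10520) + 1.0×400×640 = min(1651.2, 1578) + 256 = 1834 kN. φR_n = 0.75 × 1834 = 1375.5 kN.
Governing: min(1069.7, 2361.6, 768.0, 1375.5) = 768.0 kN → net-section rupture.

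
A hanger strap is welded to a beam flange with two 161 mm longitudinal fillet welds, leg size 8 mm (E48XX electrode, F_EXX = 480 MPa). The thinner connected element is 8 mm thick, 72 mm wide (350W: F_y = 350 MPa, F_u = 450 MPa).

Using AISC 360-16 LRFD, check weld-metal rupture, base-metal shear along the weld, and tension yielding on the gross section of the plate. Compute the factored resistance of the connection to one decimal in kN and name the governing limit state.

181.4 kN (gross-section yield governs)

Weld metal: throat = 0.707×8 = 5.656 mm, L = 2×161 = 322 mm. φR_n = 0.75 × 0.6 × 480 × 5.656 × 322 = 393.4 kN.
Base metal shear (8 mm plate): yield φR_n = 1.0×0.6×350×8×322 = 541.0 kN; rupture φR_n = 0.75×0.6×450×8×322 = 521.6 kN; take 521.6 kN (rupture).
Tension yield (gross): A_g = 72×8 = 576 mm². φR_n = 0.90 × 350 × 576 = 181.4 kN.
Governing: min(393.4, 521.6, 181.4) = 181.4 kN → gross-section yield.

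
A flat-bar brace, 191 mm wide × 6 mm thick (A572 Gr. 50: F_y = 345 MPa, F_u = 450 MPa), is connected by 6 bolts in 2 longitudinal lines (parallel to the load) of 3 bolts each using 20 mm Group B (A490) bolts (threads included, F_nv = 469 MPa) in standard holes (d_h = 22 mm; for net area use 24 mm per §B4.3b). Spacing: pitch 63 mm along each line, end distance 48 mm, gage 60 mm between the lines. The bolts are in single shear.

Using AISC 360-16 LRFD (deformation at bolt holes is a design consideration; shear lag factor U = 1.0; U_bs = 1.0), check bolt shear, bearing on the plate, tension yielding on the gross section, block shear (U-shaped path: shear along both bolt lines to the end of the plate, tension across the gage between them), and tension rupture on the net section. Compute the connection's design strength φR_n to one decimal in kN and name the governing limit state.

289.6 kN (net-section rupture governs)

Bolt shear: A_b = π(20)²/4 = 314.16 mm². φR_n = 0.75 × 469 × 314.16 × 6 × 1 = 663.0 kN.
Bearing (6 mm plate, F_u = 450 MPa): end bolts L_c = 48 − 22/2 = 37, R_n = min(1.2×37×6×450, 2.4×20×6×450) = 119.88 kN/bolt; interior L_c = 63 − 22 = 41, R_n = 129.6 kN/bolt. φR_n = 0.75 × (2×119.88 + 4×129.6) = 568.6 kN.
Tension yield (gross): A_g = 191×6 = 1146 mm². φR_n = 0.90 × 345 × 1146 = 355.8 kN.
Block shear: shear path 2×[48+2×63] = 2×174 mm, A_gv = 2088, A_nv = 2×(174 − 2.5×24)×6 = 1368 mm²; tension across gage: (60 − 1×24)×6 = 216 mm². R_n = min(0.6×450×1368, 0.6×345×2088) + 1.0×450×216 = min(369.36, 432.22) + 97.2 = 466.56 kN. φR_n = 0.75 × 466.56 = 349.9 kN.
Tension rupture (net): A_n = (191 − 2×24)×6 = 858 mm² (U = 1.0, A_e = A_n). φR_n = 0.75 × 450 × 858 = 289.6 kN.
Governing: min(663.0, 568.6, 355.8, 349.9, 289.6) = 289.6 kN → net-section rupture.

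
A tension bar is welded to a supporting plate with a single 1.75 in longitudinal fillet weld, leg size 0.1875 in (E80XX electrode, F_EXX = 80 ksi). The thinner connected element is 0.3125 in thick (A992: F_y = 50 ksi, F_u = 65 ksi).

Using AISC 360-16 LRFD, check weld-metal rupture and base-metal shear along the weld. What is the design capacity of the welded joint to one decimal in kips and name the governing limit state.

8.4 kips (weld metal governs)

Weld metal: throat = 0.707×0.1875 = 0.13256 in, L = 1.75 in. φR_n = 0.75 × 0.6 × 80 × 0.13256 × 1.75 = 8.4 kips.
Base metal shear (0.3125 in plate): yield φR_n = 1.0×0.6×50×0.3125×1.75 = 16.4 kips; rupture φR_n = 0.75×0.6×65×0.3125×1.75 = 16.0 kips; take 16.0 kips (rupture).
Governing: min(8.4, 16.0) = 8.4 kips → weld metal.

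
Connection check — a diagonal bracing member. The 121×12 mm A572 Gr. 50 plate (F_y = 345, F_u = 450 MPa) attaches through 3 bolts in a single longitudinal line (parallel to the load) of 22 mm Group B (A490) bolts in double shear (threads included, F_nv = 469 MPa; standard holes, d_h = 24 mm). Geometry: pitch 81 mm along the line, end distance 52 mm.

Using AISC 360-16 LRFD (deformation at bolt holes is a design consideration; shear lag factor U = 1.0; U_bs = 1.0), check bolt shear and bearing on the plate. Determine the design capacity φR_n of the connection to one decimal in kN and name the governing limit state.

Bolt shear: A_b = π(22)²/4 = 380.13 mm². φR_n = 0.75 × 469 × 380.13 × 3 × 2 = 802.3 kN.
Bearing (12 mm plate, F_u = 450 MPa): end bolts L_c = 52 − 24/2 = 40, R_n = min(1.2×40×12×450, 2.4×22×12×450) = 259.2 kN/bolt; interior L_c = 81 − 24 = 57, R_n = 285.12 kN/bolt. φR_n = 0.75 × (1×259.2 + 2×285.12) = 622.1 kN.
Governing: min(802.3, 622.1) = 622.1 kN → bearing.

622.1 kN (bearing governs)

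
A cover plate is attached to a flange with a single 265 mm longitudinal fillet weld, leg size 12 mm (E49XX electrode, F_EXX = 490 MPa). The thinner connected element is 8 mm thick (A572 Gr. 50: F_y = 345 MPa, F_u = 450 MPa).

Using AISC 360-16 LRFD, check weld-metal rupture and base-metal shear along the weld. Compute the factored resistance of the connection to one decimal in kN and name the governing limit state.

Weld metal: throat = 0.707×12 = 8.484 mm, L = 265 mm. φR_n = 0.75 × 0.6 × 490 × 8.484 × 265 = 495.7 kN.
Base metal shear (8 mm plate): yield φR_n = 1.0×0.6×345×8×265 = 438.8 kN; rupture φR_n = 0.75×0.6×450×8×265 = 429.3 kN; take 429.3 kN (rupture).
Governing: min(495.7, 429.3) = 429.3 kN → base-metal shear.

429.3 kN (base-metal shear governs)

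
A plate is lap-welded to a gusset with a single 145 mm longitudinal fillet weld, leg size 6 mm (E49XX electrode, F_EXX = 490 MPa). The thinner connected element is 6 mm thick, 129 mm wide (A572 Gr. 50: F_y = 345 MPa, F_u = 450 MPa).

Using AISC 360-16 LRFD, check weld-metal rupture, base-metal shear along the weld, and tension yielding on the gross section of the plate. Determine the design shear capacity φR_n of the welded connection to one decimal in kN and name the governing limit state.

135.6 kN (weld metal governs)

Weld metal: throat = 0.707×6 = 4.242 mm, L = 145 mm. φR_n = 0.75 × 0.6 × 490 × 4.242 × 145 = 135.6 kN.
Base metal shear (6 mm plate): yield φR_n = 1.0×0.6×345×6×145 = 180.1 kN; rupture φR_n = 0.75×0.6×450×6×145 = 176.2 kN; take 176.2 kN (rupture).
Tension yield (gross): A_g = 129×6 = 774 mm². φR_n = 0.90 × 345 × 774 = 240.3 kN.
Governing: min(135.6, 176.2, 240.3) = 135.6 kN → weld metal.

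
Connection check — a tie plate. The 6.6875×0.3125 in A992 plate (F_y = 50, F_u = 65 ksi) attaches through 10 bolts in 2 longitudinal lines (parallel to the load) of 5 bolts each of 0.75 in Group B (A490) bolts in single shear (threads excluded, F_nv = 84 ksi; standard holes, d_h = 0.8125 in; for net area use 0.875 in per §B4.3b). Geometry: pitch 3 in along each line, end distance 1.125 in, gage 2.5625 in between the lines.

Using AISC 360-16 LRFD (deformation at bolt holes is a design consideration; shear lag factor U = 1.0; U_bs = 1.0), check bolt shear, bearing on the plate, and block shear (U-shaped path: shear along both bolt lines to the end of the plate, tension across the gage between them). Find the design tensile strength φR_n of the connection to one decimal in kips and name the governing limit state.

193.7 kips (block shear governs)

Bolt shear: A_b = π(0.75)²/4 = 0.44179 in². φR_n = 0.75 × 84 × 0.44179 × 10 × 1 = 278.3 kips.
Bearing (0.3125 in plate, F_u = 65 ksi): end bolts L_c = 1.125 − 0.8125/2 = 0.71875, R_n = min(1.2×0.71875×0.3125×65, 2.4×0.75×0.3125×65) = 17.52 kips/bolt; interior L_c = 3 − 0.8125 = 2.1875, R_n = 36.563 kips/bolt. φR_n = 0.75 × (2×17.52 + 8×36.563) = 245.7 kips.
Block shear: shear path 2×[1.125+4×3] = 2×13.125 in, A_gv = 8.2031, A_nv = 2×(13.125 − 4.5×0.875)×0.3125 = 5.7422 in²; tension across gage: (2.5625 − 1×0.875)×0.3125 = 0.52734 in². R_n = min(0.6×65×5.7422, 0.6×50×8.2031) + 1.0×65×0.52734 = min(223.95, 246.09) + 34.277 = 258.23 kips. φR_n = 0.75 × 258.23 = 193.7 kips.
Governing: min(278.3, 245.7, 193.7) = 193.7 kips → block shear.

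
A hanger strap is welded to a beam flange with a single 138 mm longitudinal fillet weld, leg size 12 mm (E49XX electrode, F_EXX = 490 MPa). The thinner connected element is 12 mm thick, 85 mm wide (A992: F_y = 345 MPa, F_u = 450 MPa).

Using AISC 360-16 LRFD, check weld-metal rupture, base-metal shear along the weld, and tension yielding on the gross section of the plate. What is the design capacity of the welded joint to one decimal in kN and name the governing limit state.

Weld metal: throat = 0.707×12 = 8.484 mm, L = 138 mm. φR_n = 0.75 × 0.6 × 490 × 8.484 × 138 = 258.2 kN.
Base metal shear (12 mm plate): yield φR_n = 1.0×0.6×345×12×138 = 342.8 kN; rupture φR_n = 0.75×0.6×450×12×138 = 335.3 kN; take 335.3 kN (rupture).
Tension yield (gross): A_g = 85×12 = 1020 mm². φR_n = 0.90 × 345 × 1020 = 316.7 kN.
Governing: min(258.2, 335.3, 316.7) = 258.2 kN → weld metal.

258.2 kN (weld metal governs)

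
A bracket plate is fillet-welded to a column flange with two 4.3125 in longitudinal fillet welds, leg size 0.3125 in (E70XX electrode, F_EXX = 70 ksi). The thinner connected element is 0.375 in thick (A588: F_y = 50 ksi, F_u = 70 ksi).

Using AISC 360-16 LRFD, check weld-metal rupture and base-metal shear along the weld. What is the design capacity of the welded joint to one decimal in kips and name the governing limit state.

60.0 kips (weld metal governs)

Weld metal: throat = 0.707×0.3125 = 0.22094 in, L = 2×4.3125 = 8.625 in. φR_n = 0.75 × 0.6 × 70 × 0.22094 × 8.625 = 60.0 kips.
Base metal shear (0.375 in plate): yield φR_n = 1.0×0.6×50×0.375×8.625 = 97.0 kips; rupture φR_n = 0.75×0.6×70×0.375×8.625 = 101.9 kips; take 97.0 kips (yield).
Governing: min(60.0, 97.0) = 60.0 kips → weld metal.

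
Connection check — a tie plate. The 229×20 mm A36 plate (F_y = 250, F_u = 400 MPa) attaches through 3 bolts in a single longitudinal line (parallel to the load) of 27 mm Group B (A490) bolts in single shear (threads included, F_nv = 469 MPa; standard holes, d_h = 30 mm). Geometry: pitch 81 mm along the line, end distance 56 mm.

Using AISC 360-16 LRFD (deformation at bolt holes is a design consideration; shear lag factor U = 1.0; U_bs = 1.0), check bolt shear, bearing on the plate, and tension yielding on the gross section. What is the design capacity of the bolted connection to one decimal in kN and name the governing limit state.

604.2 kN (bolt shear governs)

Bolt shear: A_b = π(27)²/4 = 572.56 mm². φR_n = 0.75 × 469 × 572.56 × 3 × 1 = 604.2 kN.
Bearing (20 mm plate, F_u = 400 MPa): end bolts L_c = 56 − 30/2 = 41, R_n = min(1.2×41×20×400, 2.4×27×20×400) = 393.6 kN/bolt; interior L_c = 81 − 30 = 51, R_n = 489.6 kN/bolt. φR_n = 0.75 × (1×393.6 + 2×489.6) = 1029.6 kN.
Tension yield (gross): A_g = 229×20 = 4580 mm². φR_n = 0.90 × 250 × 4580 = 1030.5 kN.
Governing: min(604.2, 1029.6, 1030.5) = 604.2 kN → bolt shear.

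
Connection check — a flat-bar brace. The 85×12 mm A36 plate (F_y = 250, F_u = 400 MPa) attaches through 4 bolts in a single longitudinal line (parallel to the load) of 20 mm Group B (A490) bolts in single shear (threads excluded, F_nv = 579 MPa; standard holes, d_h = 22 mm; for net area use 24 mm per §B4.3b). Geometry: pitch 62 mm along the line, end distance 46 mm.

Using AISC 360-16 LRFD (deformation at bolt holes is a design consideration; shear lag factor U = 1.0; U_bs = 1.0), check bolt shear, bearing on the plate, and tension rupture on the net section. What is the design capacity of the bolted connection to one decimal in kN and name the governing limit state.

219.6 kN (net-section rupture governs)

Bolt shear: A_b = π(20)²/4 = 314.16 mm². φR_n = 0.75 × 579 × 314.16 × 4 × 1 = 545.7 kN.
Bearing (12 mm plate, F_u = 400 MPa): end bolts L_c = 46 − 22/2 = 35, R_n = min(1.2×35×12×400, 2.4×20×12×400) = 201.6 kN/bolt; interior L_c = 62 − 22 = 40, R_n = 230.4 kN/bolt. φR_n = 0.75 × (1×201.6 + 3×230.4) = 669.6 kN.
Tension rupture (net): A_n = (85 − 1×24)×12 = 732 mm² (U = 1.0, A_e = A_n). φR_n = 0.75 × 400 × 732 = 219.6 kN.
Governing: min(545.7, 669.6, 219.6) = 219.6 kN → net-section rupture.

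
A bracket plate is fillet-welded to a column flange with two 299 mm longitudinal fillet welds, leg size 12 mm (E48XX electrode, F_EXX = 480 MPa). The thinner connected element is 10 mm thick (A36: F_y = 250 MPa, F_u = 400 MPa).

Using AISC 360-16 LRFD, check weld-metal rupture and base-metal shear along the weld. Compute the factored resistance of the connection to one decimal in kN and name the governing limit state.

Weld metal: throat = 0.707×12 = 8.484 mm, L = 2×299 = 598 mm. φR_n = 0.75 × 0.6 × 480 × 8.484 × 598 = 1095.9 kN.
Base metal shear (10 mm plate): yield φR_n = 1.0×0.6×250×10×598 = 897.0 kN; rupture φR_n = 0.75×0.6×400×10×598 = 1076.4 kN; take 897.0 kN (yield).
Governing: min(1095.9, 897.0) = 897.0 kN → base-metal shear.

897.0 kN (base-metal shear governs)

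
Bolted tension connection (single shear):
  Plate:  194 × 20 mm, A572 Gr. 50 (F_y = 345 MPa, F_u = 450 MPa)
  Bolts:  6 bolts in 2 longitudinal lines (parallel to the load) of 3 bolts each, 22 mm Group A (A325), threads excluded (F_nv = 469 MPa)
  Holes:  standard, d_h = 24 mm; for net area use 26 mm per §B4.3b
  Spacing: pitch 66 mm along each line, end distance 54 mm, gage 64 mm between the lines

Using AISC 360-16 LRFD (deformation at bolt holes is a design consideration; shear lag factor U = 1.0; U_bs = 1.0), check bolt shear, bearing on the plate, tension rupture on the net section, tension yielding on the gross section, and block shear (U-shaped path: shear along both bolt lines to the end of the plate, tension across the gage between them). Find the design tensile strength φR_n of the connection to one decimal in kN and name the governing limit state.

Bolt shear: A_b = π(22)²/4 = 380.13 mm². φR_n = 0.75 × 469 × 380.13 × 6 × 1 = 802.3 kN.
Bearing (20 mm plate, F_u = 450 MPa): end bolts L_c = 54 − 24/2 = 42, R_n = min(1.2×42×20×450, 2.4×22×20×450) = 453.6 kN/bolt; interior L_c = 66 − 24 = 42, R_n = 453.6 kN/bolt. φR_n = 0.75 × (2×453.6 + 4×453.6) = 2041.2 kN.
Tension rupture (net): A_n = (194 − 2×26)×20 = 2840 mm² (U = 1.0, A_e = A_n). φR_n = 0.75 × 450 × 2840 = 958.5 kN.
Tension yield (gross): A_g = 194×20 = 3880 mm². φR_n = 0.90 × 345 × 3880 = 1204.7 kN.
Block shear: shear path 2×[54+2×66] = 2×186 mm, A_gv = 7440, A_nv = 2×(186 − 2.5×26)×20 = 4840 mm²; tension across gage: (64 − 1×26)×20 = 760 mm². R_n = min(0.6×450×4840, 0.6×345×7440) + 1.0×450×760 = min(1306.8, 1540.1) + 342 = 1648.8 kN. φR_n = 0.75 × 1648.8 = 1236.6 kN.
Governing: min(802.3, 2041.2, 958.5, 1204.7, 1236.6) = 802.3 kN → bolt shear.

802.3 kN (bolt shear governs)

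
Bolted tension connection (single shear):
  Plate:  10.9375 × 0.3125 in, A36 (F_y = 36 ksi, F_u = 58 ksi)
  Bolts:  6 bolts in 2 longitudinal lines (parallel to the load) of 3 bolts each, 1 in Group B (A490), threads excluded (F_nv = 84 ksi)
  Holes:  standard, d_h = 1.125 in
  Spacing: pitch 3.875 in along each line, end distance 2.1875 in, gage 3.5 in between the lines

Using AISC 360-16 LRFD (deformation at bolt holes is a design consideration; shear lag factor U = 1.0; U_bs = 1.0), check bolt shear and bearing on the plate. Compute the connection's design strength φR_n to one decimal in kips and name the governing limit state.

183.5 kips (bearing governs)

Bolt shear: A_b = π(1)²/4 = 0.7854 in². φR_n = 0.75 × 84 × 0.7854 × 6 × 1 = 296.9 kips.
Bearing (0.3125 in plate, F_u = 58 ksi): end bolts L_c = 2.1875 − 1.125/2 = 1.625, R_n = min(1.2×1.625×0.3125×58, 2.4×1×0.3125×58) = 35.344 kips/bolt; interior L_c = 3.875 − 1.125 = 2.75, R_n = 43.5 kips/bolt. φR_n = 0.75 × (2×35.344 + 4×43.5) = 183.5 kips.
Governing: min(296.9, 183.5) = 183.5 kips → bearing.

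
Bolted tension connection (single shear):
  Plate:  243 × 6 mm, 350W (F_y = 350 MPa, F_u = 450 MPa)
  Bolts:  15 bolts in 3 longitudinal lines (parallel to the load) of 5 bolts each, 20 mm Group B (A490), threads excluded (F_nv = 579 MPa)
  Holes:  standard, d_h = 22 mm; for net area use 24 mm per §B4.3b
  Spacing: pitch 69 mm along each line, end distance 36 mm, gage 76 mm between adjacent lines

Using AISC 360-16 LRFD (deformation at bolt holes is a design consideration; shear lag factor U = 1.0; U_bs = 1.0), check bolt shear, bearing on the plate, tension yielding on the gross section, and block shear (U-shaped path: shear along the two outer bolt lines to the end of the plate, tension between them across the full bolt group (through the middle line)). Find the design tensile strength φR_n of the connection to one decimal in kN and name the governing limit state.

Bolt shear: A_b = π(20)²/4 = 314.16 mm². φR_n = 0.75 × 579 × 314.16 × 15 × 1 = 2046.4 kN.
Bearing (6 mm plate, F_u = 450 MPa): end bolts L_c = 36 − 22/2 = 25, R_n = min(1.2×25×6×450, 2.4×20×6×450) = 81 kN/bolt; interior L_c = 69 − 22 = 47, R_n = 129.6 kN/bolt. φR_n = 0.75 × (3×81 + 12×129.6) = 1348.7 kN.
Tension yield (gross): A_g = 243×6 = 1458 mm². φR_n = 0.90 × 350 × 1458 = 459.3 kN.
Block shear: shear path 2×[36+4×69] = 2×312 mm, A_gv = 3744, A_nv = 2×(312 − 4.5×24)×6 = 2448 mm²; tension across gage: (152 − 2×24)×6 = 624 mm². R_n = min(0.6×450×2448, 0.6×350×3744) + 1.0×450×624 = min(660.96, 786.24) + 280.8 = 941.76 kN. φR_n = 0.75 × 941.76 = 706.3 kN.
Governing: min(2046.4, 1348.7, 459.3, 706.3) = 459.3 kN → gross-section yield.

459.3 kN (gross-section yield governs)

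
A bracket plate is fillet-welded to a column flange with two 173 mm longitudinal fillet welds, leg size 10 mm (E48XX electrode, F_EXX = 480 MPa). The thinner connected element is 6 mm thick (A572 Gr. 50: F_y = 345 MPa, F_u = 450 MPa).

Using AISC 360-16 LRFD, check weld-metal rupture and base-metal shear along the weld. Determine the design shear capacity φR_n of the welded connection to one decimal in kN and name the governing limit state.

Weld metal: throat = 0.707×10 = 7.07 mm, L = 2×173 = 346 mm. φR_n = 0.75 × 0.6 × 480 × 7.07 × 346 = 528.4 kN.
Base metal shear (6 mm plate): yield φR_n = 1.0×0.6×345×6×346 = 429.7 kN; rupture φR_n = 0.75×0.6×450×6×346 = 420.4 kN; take 420.4 kN (rupture).
Governing: min(528.4, 420.4) = 420.4 kN → base-metal shear.

420.4 kN (base-metal shear governs)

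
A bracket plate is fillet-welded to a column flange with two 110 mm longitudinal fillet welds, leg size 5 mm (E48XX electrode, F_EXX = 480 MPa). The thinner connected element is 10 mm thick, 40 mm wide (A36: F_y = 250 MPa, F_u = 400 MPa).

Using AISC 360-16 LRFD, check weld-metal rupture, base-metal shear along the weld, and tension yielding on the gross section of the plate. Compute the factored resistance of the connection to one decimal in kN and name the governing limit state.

Weld metal: throat = 0.707×5 = 3.535 mm, L = 2×110 = 220 mm. φR_n = 0.75 × 0.6 × 480 × 3.535 × 220 = 168.0 kN.
Base metal shear (10 mm plate): yield φR_n = 1.0×0.6×250×10×220 = 330.0 kN; rupture φR_n = 0.75×0.6×400×10×220 = 396.0 kN; take 330.0 kN (yield).
Tension yield (gross): A_g = 40×10 = 400 mm². φR_n = 0.90 × 250 × 400 = 90.0 kN.
Governing: min(168.0, 330.0, 90.0) = 90.0 kN → gross-section yield.

90.0 kN (gross-section yield governs)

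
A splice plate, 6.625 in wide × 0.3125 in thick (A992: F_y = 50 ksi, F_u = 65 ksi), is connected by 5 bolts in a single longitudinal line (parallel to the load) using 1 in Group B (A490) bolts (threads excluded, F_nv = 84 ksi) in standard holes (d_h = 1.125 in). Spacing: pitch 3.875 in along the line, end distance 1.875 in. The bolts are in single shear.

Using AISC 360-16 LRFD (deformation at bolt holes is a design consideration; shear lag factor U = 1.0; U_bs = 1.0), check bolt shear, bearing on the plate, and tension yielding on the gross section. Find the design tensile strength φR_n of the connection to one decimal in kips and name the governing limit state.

93.2 kips (gross-section yield governs)

Bolt shear: A_b = π(1)²/4 = 0.7854 in². φR_n = 0.75 × 84 × 0.7854 × 5 × 1 = 247.4 kips.
Bearing (0.3125 in plate, F_u = 65 ksi): end bolts L_c = 1.875 − 1.125/2 = 1.3125, R_n = min(1.2×1.3125×0.3125×65, 2.4×1×0.3125×65) = 31.992 kips/bolt; interior L_c = 3.875 − 1.125 = 2.75, R_n = 48.75 kips/bolt. φR_n = 0.75 × (1×31.992 + 4×48.75) = 170.2 kips.
Tension yield (gross): A_g = 6.625×0.3125 = 2.0703 in². φR_n = 0.90 × 50 × 2.0703 = 93.2 kips.
Governing: min(247.4, 170.2, 93.2) = 93.2 kips → gross-section yield.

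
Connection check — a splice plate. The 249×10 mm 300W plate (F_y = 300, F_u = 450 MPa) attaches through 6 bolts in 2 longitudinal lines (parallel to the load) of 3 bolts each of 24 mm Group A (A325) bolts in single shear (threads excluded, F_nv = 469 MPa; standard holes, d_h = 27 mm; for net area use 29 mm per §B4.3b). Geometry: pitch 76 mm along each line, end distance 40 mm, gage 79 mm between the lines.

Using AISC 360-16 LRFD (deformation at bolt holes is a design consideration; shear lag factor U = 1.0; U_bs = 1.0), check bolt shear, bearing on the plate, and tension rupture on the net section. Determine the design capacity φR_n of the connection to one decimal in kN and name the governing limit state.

Bolt shear: A_b = π(24)²/4 = 452.39 mm². φR_n = 0.75 × 469 × 452.39 × 6 × 1 = 954.8 kN.
Bearing (10 mm plate, F_u = 450 MPa): end bolts L_c = 40 − 27/2 = 26.5, R_n = min(1.2×26.5×10×450, 2.4×24×10×450) = 143.1 kN/bolt; interior L_c = 76 − 27 = 49, R_n = 259.2 kN/bolt. φR_n = 0.75 × (2×143.1 + 4×259.2) = 992.3 kN.
Tension rupture (net): A_n = (249 − 2×29)×10 = 1910 mm² (U = 1.0, A_e = A_n). φR_n = 0.75 × 450 × 1910 = 644.6 kN.
Governing: min(954.8, 992.3, 644.6) = 644.6 kN → net-section rupture.

644.6 kN (net-section rupture governs)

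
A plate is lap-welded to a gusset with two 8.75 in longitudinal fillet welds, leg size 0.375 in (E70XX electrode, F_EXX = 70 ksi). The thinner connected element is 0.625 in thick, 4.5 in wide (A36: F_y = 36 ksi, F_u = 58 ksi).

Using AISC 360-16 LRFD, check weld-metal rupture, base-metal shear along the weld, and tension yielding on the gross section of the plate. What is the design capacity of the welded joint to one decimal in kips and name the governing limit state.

91.1 kips (gross-section yield governs)

Weld metal: throat = 0.707×0.375 = 0.26513 in, L = 2×8.75 = 17.5 in. φR_n = 0.75 × 0.6 × 70 × 0.26513 × 17.5 = 146.2 kips.
Base metal shear (0.625 in plate): yield φR_n = 1.0×0.6×36×0.625×17.5 = 236.3 kips; rupture φR_n = 0.75×0.6×58×0.625×17.5 = 285.5 kips; take 236.3 kips (yield).
Tension yield (gross): A_g = 4.5×0.625 = 2.8125 in². φR_n = 0.90 × 36 × 2.8125 = 91.1 kips.
Governing: min(146.2, 236.3, 91.1) = 91.1 kips → gross-section yield.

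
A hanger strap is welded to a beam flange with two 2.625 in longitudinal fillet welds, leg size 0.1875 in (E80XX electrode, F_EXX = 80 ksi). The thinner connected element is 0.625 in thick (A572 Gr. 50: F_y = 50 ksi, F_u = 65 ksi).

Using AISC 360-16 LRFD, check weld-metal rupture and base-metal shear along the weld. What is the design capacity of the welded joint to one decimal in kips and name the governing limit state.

Weld metal: throat = 0.707×0.1875 = 0.13256 in, L = 2×2.625 = 5.25 in. φR_n = 0.75 × 0.6 × 80 × 0.13256 × 5.25 = 25.1 kips.
Base metal shear (0.625 in plate): yield φR_n = 1.0×0.6×50×0.625×5.25 = 98.4 kips; rupture φR_n = 0.75×0.6×65×0.625×5.25 = 96.0 kips; take 96.0 kips (rupture).
Governing: min(25.1, 96.0) = 25.1 kips → weld metal.

25.1 kips (weld metal governs)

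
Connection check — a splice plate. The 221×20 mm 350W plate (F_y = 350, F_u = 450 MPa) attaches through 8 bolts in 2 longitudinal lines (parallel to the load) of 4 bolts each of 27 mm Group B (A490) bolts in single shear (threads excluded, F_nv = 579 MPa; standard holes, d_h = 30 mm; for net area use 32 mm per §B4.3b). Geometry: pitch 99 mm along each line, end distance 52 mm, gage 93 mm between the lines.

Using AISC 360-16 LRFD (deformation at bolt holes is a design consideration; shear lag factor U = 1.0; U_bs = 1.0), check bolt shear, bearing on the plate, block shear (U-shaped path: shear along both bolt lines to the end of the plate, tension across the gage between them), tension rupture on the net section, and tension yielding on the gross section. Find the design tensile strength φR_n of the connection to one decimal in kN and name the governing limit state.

Bolt shear: A_b = π(27)²/4 = 572.56 mm². φR_n = 0.75 × 579 × 572.56 × 8 × 1 = 1989.1 kN.
Bearing (20 mm plate, F_u = 450 MPa): end bolts L_c = 52 − 30/2 = 37, R_n = min(1.2×37×20×450, 2.4×27×20×450) = 399.6 kN/bolt; interior L_c = 99 − 30 = 69, R_n = 583.2 kN/bolt. φR_n = 0.75 × (2×399.6 + 6×583.2) = 3223.8 kN.
Block shear: shear path 2×[52+3×99] = 2×349 mm, A_gv = 13960, A_nv = 2×(349 − 3.5×32)×20 = 9480 mm²; tension across gage: (93 − 1×32)×20 = 1220 mm². R_n = min(0.6×450×9480, 0.6×350×13960) + 1.0×450×1220 = min(2559.6, 2931.6) + 549 = 3108.6 kN. φR_n = 0.75 × 3108.6 = 2331.5 kN.
Tension rupture (net): A_n = (221 − 2×32)×20 = 3140 mm² (U = 1.0, A_e = A_n). φR_n = 0.75 × 450 × 3140 = 1059.8 kN.
Tension yield (gross): A_g = 221×20 = 4420 mm². φR_n = 0.90 × 350 × 4420 = 1392.3 kN.
Governing: min(1989.1, 3223.8, 2331.5, 1059.8, 1392.3) = 1059.8 kN → net-section rupture.

1059.8 kN (net-section rupture governs)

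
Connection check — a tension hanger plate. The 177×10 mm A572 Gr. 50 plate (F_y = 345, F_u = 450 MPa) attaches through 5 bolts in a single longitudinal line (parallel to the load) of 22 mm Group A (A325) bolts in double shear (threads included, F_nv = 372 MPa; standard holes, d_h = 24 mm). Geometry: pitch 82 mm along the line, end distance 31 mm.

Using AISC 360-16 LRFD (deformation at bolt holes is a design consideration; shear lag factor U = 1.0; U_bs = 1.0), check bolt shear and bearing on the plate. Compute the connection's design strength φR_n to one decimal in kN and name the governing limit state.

Bolt shear: A_b = π(22)²/4 = 380.13 mm². φR_n = 0.75 × 372 × 380.13 × 5 × 2 = 1060.6 kN.
Bearing (10 mm plate, F_u = 450 MPa): end bolts L_c = 31 − 24/2 = 19, R_n = min(1.2×19×10×450, 2.4×22×10×450) = 102.6 kN/bolt; interior L_c = 82 − 24 = 58, R_n = 237.6 kN/bolt. φR_n = 0.75 × (1×102.6 + 4×237.6) = 789.8 kN.
Governing: min(1060.6, 789.8) = 789.8 kN → bearing.

789.8 kN (bearing governs)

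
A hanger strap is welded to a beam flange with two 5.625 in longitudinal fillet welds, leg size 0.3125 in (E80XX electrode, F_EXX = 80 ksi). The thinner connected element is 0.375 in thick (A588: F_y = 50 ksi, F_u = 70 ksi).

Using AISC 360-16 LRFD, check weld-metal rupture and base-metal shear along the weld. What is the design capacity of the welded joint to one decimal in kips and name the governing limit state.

89.5 kips (weld metal governs)

Weld metal: throat = 0.707×0.3125 = 0.22094 in, L = 2×5.625 = 11.25 in. φR_n = 0.75 × 0.6 × 80 × 0.22094 × 11.25 = 89.5 kips.
Base metal shear (0.375 in plate): yield φR_n = 1.0×0.6×50×0.375×11.25 = 126.6 kips; rupture φR_n = 0.75×0.6×70×0.375×11.25 = 132.9 kips; take 126.6 kips (yield).
Governing: min(89.5, 126.6) = 89.5 kips → weld metal.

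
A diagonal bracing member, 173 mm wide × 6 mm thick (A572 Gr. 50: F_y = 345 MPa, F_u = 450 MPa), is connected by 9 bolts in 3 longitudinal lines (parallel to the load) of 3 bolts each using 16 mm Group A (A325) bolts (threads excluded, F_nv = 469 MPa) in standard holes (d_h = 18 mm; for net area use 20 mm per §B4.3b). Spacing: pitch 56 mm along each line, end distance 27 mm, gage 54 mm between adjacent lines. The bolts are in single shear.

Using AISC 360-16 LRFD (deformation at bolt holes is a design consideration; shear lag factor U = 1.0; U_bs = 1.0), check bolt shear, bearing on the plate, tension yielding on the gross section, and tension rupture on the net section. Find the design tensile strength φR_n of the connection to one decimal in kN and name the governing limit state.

Bolt shear: A_b = π(16)²/4 = 201.06 mm². φR_n = 0.75 × 469 × 201.06 × 9 × 1 = 636.5 kN.
Bearing (6 mm plate, F_u = 450 MPa): end bolts L_c = 27 − 18/2 = 18, R_n = min(1.2×18×6×450, 2.4×16×6×450) = 58.32 kN/bolt; interior L_c = 56 − 18 = 38, R_n = 103.68 kN/bolt. φR_n = 0.75 × (3×58.32 + 6×103.68) = 597.8 kN.
Tension yield (gross): A_g = 173×6 = 1038 mm². φR_n = 0.90 × 345 × 1038 = 322.3 kN.
Tension rupture (net): A_n = (173 − 3×20)×6 = 678 mm² (U = 1.0, A_e = A_n). φR_n = 0.75 × 450 × 678 = 228.8 kN.
Governing: min(636.5, 597.8, 322.3, 228.8) = 228.8 kN → net-section rupture.

228.8 kN (net-section rupture governs)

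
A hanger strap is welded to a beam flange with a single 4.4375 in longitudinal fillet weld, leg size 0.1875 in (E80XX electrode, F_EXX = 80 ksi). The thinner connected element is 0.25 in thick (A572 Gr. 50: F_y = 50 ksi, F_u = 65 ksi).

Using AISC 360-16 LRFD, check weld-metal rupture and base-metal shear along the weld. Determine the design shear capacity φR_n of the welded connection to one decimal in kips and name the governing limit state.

21.2 kips (weld metal governs)

Weld metal: throat = 0.707×0.1875 = 0.13256 in, L = 4.4375 in. φR_n = 0.75 × 0.6 × 80 × 0.13256 × 4.4375 = 21.2 kips.
Base metal shear (0.25 in plate): yield φR_n = 1.0×0.6×50×0.25×4.4375 = 33.3 kips; rupture φR_n = 0.75×0.6×65×0.25×4.4375 = 32.4 kips; take 32.4 kips (rupture).
Governing: min(21.2, 32.4) = 21.2 kips → weld metal.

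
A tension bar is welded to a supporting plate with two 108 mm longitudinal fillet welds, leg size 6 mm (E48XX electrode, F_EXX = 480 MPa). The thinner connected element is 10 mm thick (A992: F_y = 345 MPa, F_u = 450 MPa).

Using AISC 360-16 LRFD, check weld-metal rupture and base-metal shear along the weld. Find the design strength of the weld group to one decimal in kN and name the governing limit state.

197.9 kN (weld metal governs)

Weld metal: throat = 0.707×6 = 4.242 mm, L = 2×108 = 216 mm. φR_n = 0.75 × 0.6 × 480 × 4.242 × 216 = 197.9 kN.
Base metal shear (10 mm plate): yield φR_n = 1.0×0.6×345×10×216 = 447.1 kN; rupture φR_n = 0.75×0.6×450×10×216 = 437.4 kN; take 437.4 kN (rupture).
Governing: min(197.9, 437.4) = 197.9 kN → weld metal.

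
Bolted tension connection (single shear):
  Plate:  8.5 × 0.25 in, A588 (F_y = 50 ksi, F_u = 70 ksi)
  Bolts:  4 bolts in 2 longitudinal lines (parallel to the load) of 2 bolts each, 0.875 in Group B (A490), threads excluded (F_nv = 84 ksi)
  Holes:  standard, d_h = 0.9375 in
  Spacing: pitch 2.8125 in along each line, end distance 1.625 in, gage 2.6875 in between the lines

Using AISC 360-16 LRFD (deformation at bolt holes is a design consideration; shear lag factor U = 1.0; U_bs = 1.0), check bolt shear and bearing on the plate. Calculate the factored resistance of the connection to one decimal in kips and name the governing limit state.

Bolt shear: A_b = π(0.875)²/4 = 0.60132 in². φR_n = 0.75 × 84 × 0.60132 × 4 × 1 = 151.5 kips.
Bearing (0.25 in plate, F_u = 70 ksi): end bolts L_c = 1.625 − 0.9375/2 = 1.15625, R_n = min(1.2×1.15625×0.25×70, 2.4×0.875×0.25×70) = 24.281 kips/bolt; interior L_c = 2.8125 − 0.9375 = 1.875, R_n = 36.75 kips/bolt. φR_n = 0.75 × (2×24.281 + 2×36.75) = 91.5 kips.
Governing: min(151.5, 91.5) = 91.5 kips → bearing.

91.5 kips (bearing governs)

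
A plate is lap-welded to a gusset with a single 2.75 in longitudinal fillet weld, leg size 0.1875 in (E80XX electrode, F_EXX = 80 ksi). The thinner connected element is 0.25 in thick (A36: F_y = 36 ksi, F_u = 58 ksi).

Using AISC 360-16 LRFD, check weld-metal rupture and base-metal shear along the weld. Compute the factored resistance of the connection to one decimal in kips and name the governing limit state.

Weld metal: throat = 0.707×0.1875 = 0.13256 in, L = 2.75 in. φR_n = 0.75 × 0.6 × 80 × 0.13256 × 2.75 = 13.1 kips.
Base metal shear (0.25 in plate): yield φR_n = 1.0×0.6×36×0.25×2.75 = 14.9 kips; rupture φR_n = 0.75×0.6×58×0.25×2.75 = 17.9 kips; take 14.9 kips (yield).
Governing: min(13.1, 14.9) = 13.1 kips → weld metal.

13.1 kips (weld metal governs)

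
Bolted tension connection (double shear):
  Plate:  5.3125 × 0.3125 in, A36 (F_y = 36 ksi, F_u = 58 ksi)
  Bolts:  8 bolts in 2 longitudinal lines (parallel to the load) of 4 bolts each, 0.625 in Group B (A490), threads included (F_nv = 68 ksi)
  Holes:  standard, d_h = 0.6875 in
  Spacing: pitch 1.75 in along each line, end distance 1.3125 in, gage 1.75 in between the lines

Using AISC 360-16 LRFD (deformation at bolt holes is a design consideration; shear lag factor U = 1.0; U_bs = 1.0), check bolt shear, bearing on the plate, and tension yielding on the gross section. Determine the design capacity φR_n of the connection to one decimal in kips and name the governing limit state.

Bolt shear: A_b = π(0.625)²/4 = 0.3068 in². φR_n = 0.75 × 68 × 0.3068 × 8 × 2 = 250.3 kips.
Bearing (0.3125 in plate, F_u = 58 ksi): end bolts L_c = 1.3125 − 0.6875/2 = 0.96875, R_n = min(1.2×0.96875×0.3125×58, 2.4×0.625×0.3125×58) = 21.07 kips/bolt; interior L_c = 1.75 − 0.6875 = 1.0625, R_n = 23.109 kips/bolt. φR_n = 0.75 × (2×21.07 + 6×23.109) = 135.6 kips.
Tension yield (gross): A_g = 5.3125×0.3125 = 1.6602 in². φR_n = 0.90 × 36 × 1.6602 = 53.8 kips.
Governing: min(250.3, 135.6, 53.8) = 53.8 kips → gross-section yield.

53.8 kips (gross-section yield governs)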